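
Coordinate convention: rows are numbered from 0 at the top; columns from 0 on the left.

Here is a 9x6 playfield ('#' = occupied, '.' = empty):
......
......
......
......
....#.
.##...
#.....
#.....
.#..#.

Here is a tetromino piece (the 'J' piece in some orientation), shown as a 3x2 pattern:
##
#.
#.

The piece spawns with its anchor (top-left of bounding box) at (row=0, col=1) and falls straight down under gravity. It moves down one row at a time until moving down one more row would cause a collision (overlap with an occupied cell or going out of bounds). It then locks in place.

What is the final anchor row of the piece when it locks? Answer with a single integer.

Answer: 2

Derivation:
Spawn at (row=0, col=1). Try each row:
  row 0: fits
  row 1: fits
  row 2: fits
  row 3: blocked -> lock at row 2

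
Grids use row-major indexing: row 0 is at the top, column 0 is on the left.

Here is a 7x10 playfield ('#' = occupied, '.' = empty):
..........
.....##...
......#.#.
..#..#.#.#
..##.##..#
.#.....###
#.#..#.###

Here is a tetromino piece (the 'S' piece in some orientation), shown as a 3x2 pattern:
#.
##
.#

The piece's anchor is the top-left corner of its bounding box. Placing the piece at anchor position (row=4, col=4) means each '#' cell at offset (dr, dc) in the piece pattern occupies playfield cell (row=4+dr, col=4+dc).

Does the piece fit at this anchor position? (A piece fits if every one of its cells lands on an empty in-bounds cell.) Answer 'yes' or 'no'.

Check each piece cell at anchor (4, 4):
  offset (0,0) -> (4,4): empty -> OK
  offset (1,0) -> (5,4): empty -> OK
  offset (1,1) -> (5,5): empty -> OK
  offset (2,1) -> (6,5): occupied ('#') -> FAIL
All cells valid: no

Answer: no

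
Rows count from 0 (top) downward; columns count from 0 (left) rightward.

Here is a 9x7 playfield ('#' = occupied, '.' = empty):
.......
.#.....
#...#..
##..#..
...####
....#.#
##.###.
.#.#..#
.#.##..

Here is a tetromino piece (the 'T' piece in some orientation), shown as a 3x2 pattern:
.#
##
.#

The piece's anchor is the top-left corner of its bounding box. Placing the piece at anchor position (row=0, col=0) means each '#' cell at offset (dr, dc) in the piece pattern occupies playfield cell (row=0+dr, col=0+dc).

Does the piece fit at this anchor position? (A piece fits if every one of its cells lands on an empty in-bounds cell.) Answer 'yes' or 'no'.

Check each piece cell at anchor (0, 0):
  offset (0,1) -> (0,1): empty -> OK
  offset (1,0) -> (1,0): empty -> OK
  offset (1,1) -> (1,1): occupied ('#') -> FAIL
  offset (2,1) -> (2,1): empty -> OK
All cells valid: no

Answer: no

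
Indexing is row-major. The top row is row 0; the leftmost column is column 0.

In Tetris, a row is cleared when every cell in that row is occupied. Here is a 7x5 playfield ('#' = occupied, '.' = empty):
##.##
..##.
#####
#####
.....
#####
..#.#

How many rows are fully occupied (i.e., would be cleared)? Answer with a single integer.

Answer: 3

Derivation:
Check each row:
  row 0: 1 empty cell -> not full
  row 1: 3 empty cells -> not full
  row 2: 0 empty cells -> FULL (clear)
  row 3: 0 empty cells -> FULL (clear)
  row 4: 5 empty cells -> not full
  row 5: 0 empty cells -> FULL (clear)
  row 6: 3 empty cells -> not full
Total rows cleared: 3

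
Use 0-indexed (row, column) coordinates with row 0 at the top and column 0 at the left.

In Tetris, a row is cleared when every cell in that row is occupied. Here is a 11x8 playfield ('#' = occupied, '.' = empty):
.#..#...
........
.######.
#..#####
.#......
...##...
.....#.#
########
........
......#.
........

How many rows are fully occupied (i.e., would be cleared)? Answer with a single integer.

Answer: 1

Derivation:
Check each row:
  row 0: 6 empty cells -> not full
  row 1: 8 empty cells -> not full
  row 2: 2 empty cells -> not full
  row 3: 2 empty cells -> not full
  row 4: 7 empty cells -> not full
  row 5: 6 empty cells -> not full
  row 6: 6 empty cells -> not full
  row 7: 0 empty cells -> FULL (clear)
  row 8: 8 empty cells -> not full
  row 9: 7 empty cells -> not full
  row 10: 8 empty cells -> not full
Total rows cleared: 1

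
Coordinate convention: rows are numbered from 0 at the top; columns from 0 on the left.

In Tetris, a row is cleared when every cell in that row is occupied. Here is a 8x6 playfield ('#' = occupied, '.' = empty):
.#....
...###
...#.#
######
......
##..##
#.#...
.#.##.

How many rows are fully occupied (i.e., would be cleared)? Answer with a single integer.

Answer: 1

Derivation:
Check each row:
  row 0: 5 empty cells -> not full
  row 1: 3 empty cells -> not full
  row 2: 4 empty cells -> not full
  row 3: 0 empty cells -> FULL (clear)
  row 4: 6 empty cells -> not full
  row 5: 2 empty cells -> not full
  row 6: 4 empty cells -> not full
  row 7: 3 empty cells -> not full
Total rows cleared: 1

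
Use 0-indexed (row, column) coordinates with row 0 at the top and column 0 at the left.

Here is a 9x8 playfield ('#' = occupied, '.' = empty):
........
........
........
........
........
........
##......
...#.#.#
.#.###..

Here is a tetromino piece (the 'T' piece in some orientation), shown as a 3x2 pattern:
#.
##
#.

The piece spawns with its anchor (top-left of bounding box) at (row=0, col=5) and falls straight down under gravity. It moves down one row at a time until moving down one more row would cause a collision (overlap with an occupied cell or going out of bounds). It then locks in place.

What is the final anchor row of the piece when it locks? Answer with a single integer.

Spawn at (row=0, col=5). Try each row:
  row 0: fits
  row 1: fits
  row 2: fits
  row 3: fits
  row 4: fits
  row 5: blocked -> lock at row 4

Answer: 4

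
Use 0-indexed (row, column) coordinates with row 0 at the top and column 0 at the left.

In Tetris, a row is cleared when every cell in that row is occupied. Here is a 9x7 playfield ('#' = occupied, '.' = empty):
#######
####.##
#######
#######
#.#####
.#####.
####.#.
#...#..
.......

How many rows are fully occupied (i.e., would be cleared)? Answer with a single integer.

Answer: 3

Derivation:
Check each row:
  row 0: 0 empty cells -> FULL (clear)
  row 1: 1 empty cell -> not full
  row 2: 0 empty cells -> FULL (clear)
  row 3: 0 empty cells -> FULL (clear)
  row 4: 1 empty cell -> not full
  row 5: 2 empty cells -> not full
  row 6: 2 empty cells -> not full
  row 7: 5 empty cells -> not full
  row 8: 7 empty cells -> not full
Total rows cleared: 3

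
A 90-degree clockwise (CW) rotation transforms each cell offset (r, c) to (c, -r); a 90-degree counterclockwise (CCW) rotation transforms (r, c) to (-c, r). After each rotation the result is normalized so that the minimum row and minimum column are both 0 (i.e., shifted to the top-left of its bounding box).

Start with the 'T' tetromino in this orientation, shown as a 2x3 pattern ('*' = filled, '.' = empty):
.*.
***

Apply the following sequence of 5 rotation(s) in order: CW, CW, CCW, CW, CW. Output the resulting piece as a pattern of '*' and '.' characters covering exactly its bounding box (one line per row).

Answer: .*
**
.*

Derivation:
Start:
.*.
***
After rotation 1 (CW):
*.
**
*.
After rotation 2 (CW):
***
.*.
After rotation 3 (CCW):
*.
**
*.
After rotation 4 (CW):
***
.*.
After rotation 5 (CW):
.*
**
.*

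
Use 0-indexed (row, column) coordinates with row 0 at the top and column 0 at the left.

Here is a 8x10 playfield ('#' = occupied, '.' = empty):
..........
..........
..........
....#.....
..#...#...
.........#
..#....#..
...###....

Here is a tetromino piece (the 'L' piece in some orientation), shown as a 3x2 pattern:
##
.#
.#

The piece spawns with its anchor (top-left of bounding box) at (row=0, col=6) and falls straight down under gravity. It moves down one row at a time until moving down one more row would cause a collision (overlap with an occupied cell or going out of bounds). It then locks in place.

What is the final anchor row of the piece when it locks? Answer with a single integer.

Answer: 3

Derivation:
Spawn at (row=0, col=6). Try each row:
  row 0: fits
  row 1: fits
  row 2: fits
  row 3: fits
  row 4: blocked -> lock at row 3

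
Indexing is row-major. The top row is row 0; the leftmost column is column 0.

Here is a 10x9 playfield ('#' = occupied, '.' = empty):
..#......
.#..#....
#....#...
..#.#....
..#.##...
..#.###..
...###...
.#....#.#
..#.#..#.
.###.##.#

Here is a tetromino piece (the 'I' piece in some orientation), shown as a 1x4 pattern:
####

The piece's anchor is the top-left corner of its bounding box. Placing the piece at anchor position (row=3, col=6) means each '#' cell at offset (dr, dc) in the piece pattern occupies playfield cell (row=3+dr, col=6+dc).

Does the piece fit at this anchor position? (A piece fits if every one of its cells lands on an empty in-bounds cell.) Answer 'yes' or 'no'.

Check each piece cell at anchor (3, 6):
  offset (0,0) -> (3,6): empty -> OK
  offset (0,1) -> (3,7): empty -> OK
  offset (0,2) -> (3,8): empty -> OK
  offset (0,3) -> (3,9): out of bounds -> FAIL
All cells valid: no

Answer: no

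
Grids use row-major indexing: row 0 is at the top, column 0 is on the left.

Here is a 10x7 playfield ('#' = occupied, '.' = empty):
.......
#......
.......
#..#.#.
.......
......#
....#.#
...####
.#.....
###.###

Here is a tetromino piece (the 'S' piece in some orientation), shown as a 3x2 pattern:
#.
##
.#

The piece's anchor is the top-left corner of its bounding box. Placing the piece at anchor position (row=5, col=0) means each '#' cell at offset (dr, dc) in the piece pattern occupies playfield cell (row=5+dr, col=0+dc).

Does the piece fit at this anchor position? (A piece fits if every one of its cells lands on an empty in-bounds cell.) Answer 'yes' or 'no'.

Answer: yes

Derivation:
Check each piece cell at anchor (5, 0):
  offset (0,0) -> (5,0): empty -> OK
  offset (1,0) -> (6,0): empty -> OK
  offset (1,1) -> (6,1): empty -> OK
  offset (2,1) -> (7,1): empty -> OK
All cells valid: yes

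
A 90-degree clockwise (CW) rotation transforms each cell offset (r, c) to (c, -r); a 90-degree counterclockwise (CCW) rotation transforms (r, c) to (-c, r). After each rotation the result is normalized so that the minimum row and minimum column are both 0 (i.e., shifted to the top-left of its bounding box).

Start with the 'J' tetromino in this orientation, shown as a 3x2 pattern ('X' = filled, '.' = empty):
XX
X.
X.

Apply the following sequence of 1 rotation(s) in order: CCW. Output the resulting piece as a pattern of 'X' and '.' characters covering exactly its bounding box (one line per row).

Start:
XX
X.
X.
After rotation 1 (CCW):
X..
XXX

Answer: X..
XXX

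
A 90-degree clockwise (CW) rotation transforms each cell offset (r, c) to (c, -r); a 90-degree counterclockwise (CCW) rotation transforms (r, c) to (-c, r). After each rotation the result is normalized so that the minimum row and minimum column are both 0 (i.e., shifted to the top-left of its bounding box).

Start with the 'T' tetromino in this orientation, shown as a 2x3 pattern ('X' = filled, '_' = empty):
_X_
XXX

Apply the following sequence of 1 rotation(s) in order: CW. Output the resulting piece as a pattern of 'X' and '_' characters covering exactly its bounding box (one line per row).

Start:
_X_
XXX
After rotation 1 (CW):
X_
XX
X_

Answer: X_
XX
X_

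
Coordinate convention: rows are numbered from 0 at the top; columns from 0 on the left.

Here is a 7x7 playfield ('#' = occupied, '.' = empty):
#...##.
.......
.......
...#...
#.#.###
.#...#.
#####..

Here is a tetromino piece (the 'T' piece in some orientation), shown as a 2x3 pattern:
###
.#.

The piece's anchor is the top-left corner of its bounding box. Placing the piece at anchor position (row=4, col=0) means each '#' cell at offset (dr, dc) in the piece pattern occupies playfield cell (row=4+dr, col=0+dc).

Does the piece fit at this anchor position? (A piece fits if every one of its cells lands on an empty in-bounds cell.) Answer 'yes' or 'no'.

Check each piece cell at anchor (4, 0):
  offset (0,0) -> (4,0): occupied ('#') -> FAIL
  offset (0,1) -> (4,1): empty -> OK
  offset (0,2) -> (4,2): occupied ('#') -> FAIL
  offset (1,1) -> (5,1): occupied ('#') -> FAIL
All cells valid: no

Answer: no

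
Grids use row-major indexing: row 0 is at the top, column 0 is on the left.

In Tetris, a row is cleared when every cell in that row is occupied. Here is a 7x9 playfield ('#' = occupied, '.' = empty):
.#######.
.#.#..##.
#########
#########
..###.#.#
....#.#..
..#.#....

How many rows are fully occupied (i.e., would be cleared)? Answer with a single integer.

Check each row:
  row 0: 2 empty cells -> not full
  row 1: 5 empty cells -> not full
  row 2: 0 empty cells -> FULL (clear)
  row 3: 0 empty cells -> FULL (clear)
  row 4: 4 empty cells -> not full
  row 5: 7 empty cells -> not full
  row 6: 7 empty cells -> not full
Total rows cleared: 2

Answer: 2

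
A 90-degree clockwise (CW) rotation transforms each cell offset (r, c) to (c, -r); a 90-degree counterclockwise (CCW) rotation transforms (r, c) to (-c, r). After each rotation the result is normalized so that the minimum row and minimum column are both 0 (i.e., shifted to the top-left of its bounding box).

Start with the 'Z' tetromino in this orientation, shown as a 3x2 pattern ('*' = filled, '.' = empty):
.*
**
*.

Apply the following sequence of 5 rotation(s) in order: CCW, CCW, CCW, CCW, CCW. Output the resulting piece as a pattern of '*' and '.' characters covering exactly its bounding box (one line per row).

Start:
.*
**
*.
After rotation 1 (CCW):
**.
.**
After rotation 2 (CCW):
.*
**
*.
After rotation 3 (CCW):
**.
.**
After rotation 4 (CCW):
.*
**
*.
After rotation 5 (CCW):
**.
.**

Answer: **.
.**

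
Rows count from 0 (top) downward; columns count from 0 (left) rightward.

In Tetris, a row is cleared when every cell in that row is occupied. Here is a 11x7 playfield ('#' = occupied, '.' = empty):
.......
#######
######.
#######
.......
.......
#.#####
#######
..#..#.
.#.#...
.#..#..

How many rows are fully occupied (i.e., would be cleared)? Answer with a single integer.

Answer: 3

Derivation:
Check each row:
  row 0: 7 empty cells -> not full
  row 1: 0 empty cells -> FULL (clear)
  row 2: 1 empty cell -> not full
  row 3: 0 empty cells -> FULL (clear)
  row 4: 7 empty cells -> not full
  row 5: 7 empty cells -> not full
  row 6: 1 empty cell -> not full
  row 7: 0 empty cells -> FULL (clear)
  row 8: 5 empty cells -> not full
  row 9: 5 empty cells -> not full
  row 10: 5 empty cells -> not full
Total rows cleared: 3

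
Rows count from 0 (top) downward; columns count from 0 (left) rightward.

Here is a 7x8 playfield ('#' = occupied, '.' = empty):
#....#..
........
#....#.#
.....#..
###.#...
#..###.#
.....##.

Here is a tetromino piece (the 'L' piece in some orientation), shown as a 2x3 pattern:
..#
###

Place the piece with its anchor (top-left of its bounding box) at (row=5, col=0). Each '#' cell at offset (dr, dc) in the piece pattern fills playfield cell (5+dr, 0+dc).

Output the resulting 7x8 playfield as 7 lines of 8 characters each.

Answer: #....#..
........
#....#.#
.....#..
###.#...
#.####.#
###..##.

Derivation:
Fill (5+0,0+2) = (5,2)
Fill (5+1,0+0) = (6,0)
Fill (5+1,0+1) = (6,1)
Fill (5+1,0+2) = (6,2)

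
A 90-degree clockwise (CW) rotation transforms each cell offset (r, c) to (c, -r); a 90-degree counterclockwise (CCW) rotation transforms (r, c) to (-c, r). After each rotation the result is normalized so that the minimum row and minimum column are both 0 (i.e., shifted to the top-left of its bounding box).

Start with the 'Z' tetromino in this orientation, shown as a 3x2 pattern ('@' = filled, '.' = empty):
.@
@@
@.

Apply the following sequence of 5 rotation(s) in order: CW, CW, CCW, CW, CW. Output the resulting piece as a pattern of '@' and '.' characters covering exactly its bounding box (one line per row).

Answer: @@.
.@@

Derivation:
Start:
.@
@@
@.
After rotation 1 (CW):
@@.
.@@
After rotation 2 (CW):
.@
@@
@.
After rotation 3 (CCW):
@@.
.@@
After rotation 4 (CW):
.@
@@
@.
After rotation 5 (CW):
@@.
.@@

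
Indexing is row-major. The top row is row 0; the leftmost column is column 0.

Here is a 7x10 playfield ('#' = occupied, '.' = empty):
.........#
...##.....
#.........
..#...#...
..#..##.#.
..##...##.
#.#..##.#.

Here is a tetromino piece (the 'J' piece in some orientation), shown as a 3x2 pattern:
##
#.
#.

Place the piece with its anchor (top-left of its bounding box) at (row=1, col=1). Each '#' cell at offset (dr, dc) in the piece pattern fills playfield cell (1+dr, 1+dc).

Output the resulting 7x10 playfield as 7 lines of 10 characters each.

Fill (1+0,1+0) = (1,1)
Fill (1+0,1+1) = (1,2)
Fill (1+1,1+0) = (2,1)
Fill (1+2,1+0) = (3,1)

Answer: .........#
.####.....
##........
.##...#...
..#..##.#.
..##...##.
#.#..##.#.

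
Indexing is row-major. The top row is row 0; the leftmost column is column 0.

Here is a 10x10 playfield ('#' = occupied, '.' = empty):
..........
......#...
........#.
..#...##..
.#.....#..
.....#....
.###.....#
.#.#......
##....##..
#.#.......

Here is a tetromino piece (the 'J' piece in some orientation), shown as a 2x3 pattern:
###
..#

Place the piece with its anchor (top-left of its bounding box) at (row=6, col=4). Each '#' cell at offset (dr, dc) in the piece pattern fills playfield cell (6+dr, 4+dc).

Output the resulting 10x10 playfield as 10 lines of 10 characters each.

Answer: ..........
......#...
........#.
..#...##..
.#.....#..
.....#....
.######..#
.#.#..#...
##....##..
#.#.......

Derivation:
Fill (6+0,4+0) = (6,4)
Fill (6+0,4+1) = (6,5)
Fill (6+0,4+2) = (6,6)
Fill (6+1,4+2) = (7,6)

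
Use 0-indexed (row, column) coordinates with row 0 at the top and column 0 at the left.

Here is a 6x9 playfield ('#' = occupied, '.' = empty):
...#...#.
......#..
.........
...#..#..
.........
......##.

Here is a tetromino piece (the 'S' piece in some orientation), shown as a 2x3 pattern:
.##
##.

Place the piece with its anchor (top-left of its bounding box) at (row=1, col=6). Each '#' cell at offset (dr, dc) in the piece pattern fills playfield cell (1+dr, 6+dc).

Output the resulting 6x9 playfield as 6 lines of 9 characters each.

Answer: ...#...#.
......###
......##.
...#..#..
.........
......##.

Derivation:
Fill (1+0,6+1) = (1,7)
Fill (1+0,6+2) = (1,8)
Fill (1+1,6+0) = (2,6)
Fill (1+1,6+1) = (2,7)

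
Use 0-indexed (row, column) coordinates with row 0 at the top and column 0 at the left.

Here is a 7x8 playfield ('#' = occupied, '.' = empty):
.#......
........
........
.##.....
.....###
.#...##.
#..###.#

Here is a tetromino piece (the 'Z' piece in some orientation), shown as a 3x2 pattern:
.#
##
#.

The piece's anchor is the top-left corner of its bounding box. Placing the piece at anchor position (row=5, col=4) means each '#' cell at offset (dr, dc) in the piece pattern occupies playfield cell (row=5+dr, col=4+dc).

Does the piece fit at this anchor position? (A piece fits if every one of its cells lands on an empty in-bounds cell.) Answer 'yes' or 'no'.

Check each piece cell at anchor (5, 4):
  offset (0,1) -> (5,5): occupied ('#') -> FAIL
  offset (1,0) -> (6,4): occupied ('#') -> FAIL
  offset (1,1) -> (6,5): occupied ('#') -> FAIL
  offset (2,0) -> (7,4): out of bounds -> FAIL
All cells valid: no

Answer: no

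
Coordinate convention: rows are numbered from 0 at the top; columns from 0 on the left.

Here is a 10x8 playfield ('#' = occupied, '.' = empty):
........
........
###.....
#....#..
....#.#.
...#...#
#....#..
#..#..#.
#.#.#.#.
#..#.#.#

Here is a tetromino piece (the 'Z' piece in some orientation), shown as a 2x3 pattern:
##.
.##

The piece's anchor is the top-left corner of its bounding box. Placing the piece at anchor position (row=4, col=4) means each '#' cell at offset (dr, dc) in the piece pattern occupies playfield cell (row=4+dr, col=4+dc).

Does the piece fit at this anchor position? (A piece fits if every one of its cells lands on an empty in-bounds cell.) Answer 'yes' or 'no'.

Answer: no

Derivation:
Check each piece cell at anchor (4, 4):
  offset (0,0) -> (4,4): occupied ('#') -> FAIL
  offset (0,1) -> (4,5): empty -> OK
  offset (1,1) -> (5,5): empty -> OK
  offset (1,2) -> (5,6): empty -> OK
All cells valid: no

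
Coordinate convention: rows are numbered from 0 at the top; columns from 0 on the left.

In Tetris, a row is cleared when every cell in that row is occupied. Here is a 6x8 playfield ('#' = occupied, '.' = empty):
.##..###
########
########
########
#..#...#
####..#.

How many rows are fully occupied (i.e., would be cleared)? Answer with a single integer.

Check each row:
  row 0: 3 empty cells -> not full
  row 1: 0 empty cells -> FULL (clear)
  row 2: 0 empty cells -> FULL (clear)
  row 3: 0 empty cells -> FULL (clear)
  row 4: 5 empty cells -> not full
  row 5: 3 empty cells -> not full
Total rows cleared: 3

Answer: 3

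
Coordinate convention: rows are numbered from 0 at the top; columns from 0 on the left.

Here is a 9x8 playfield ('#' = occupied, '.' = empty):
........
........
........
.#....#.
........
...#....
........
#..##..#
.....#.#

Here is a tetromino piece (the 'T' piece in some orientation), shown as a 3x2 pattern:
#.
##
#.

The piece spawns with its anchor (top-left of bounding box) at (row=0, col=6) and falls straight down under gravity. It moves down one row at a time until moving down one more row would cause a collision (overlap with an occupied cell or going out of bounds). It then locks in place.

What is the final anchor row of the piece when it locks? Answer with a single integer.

Spawn at (row=0, col=6). Try each row:
  row 0: fits
  row 1: blocked -> lock at row 0

Answer: 0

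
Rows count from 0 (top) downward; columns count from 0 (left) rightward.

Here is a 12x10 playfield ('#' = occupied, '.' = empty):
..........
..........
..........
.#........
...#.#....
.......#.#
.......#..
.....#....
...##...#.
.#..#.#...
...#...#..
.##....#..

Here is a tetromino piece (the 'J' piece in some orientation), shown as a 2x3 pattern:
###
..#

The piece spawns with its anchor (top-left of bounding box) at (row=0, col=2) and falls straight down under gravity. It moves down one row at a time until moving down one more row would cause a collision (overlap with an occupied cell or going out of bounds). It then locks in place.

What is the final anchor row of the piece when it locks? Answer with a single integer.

Answer: 3

Derivation:
Spawn at (row=0, col=2). Try each row:
  row 0: fits
  row 1: fits
  row 2: fits
  row 3: fits
  row 4: blocked -> lock at row 3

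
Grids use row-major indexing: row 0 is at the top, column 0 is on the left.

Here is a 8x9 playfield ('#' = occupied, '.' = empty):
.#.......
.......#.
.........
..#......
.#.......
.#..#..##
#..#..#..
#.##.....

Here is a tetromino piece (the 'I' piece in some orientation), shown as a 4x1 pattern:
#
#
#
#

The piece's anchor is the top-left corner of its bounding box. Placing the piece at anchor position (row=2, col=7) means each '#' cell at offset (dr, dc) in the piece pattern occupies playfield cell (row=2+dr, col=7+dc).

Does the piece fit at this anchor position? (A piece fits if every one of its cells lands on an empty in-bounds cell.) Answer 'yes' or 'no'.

Answer: no

Derivation:
Check each piece cell at anchor (2, 7):
  offset (0,0) -> (2,7): empty -> OK
  offset (1,0) -> (3,7): empty -> OK
  offset (2,0) -> (4,7): empty -> OK
  offset (3,0) -> (5,7): occupied ('#') -> FAIL
All cells valid: no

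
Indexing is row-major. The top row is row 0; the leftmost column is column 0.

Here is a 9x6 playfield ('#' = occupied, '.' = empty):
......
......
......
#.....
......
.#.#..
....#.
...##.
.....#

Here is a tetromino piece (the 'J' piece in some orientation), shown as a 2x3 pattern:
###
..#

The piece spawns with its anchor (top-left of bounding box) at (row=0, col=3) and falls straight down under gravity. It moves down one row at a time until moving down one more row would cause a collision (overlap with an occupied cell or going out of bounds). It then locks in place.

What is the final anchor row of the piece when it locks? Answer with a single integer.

Spawn at (row=0, col=3). Try each row:
  row 0: fits
  row 1: fits
  row 2: fits
  row 3: fits
  row 4: fits
  row 5: blocked -> lock at row 4

Answer: 4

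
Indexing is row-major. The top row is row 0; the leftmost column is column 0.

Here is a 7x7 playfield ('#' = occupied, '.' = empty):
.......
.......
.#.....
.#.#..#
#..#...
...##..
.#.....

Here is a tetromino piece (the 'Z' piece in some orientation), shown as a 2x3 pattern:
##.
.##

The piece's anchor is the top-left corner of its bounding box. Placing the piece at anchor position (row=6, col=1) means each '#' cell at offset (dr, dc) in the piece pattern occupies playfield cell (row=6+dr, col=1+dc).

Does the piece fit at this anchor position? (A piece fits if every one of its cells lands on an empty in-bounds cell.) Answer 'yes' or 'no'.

Check each piece cell at anchor (6, 1):
  offset (0,0) -> (6,1): occupied ('#') -> FAIL
  offset (0,1) -> (6,2): empty -> OK
  offset (1,1) -> (7,2): out of bounds -> FAIL
  offset (1,2) -> (7,3): out of bounds -> FAIL
All cells valid: no

Answer: no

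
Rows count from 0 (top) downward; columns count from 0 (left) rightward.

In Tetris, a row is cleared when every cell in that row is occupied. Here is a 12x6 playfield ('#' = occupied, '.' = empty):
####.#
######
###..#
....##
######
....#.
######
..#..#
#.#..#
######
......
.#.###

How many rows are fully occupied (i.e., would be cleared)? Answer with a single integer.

Check each row:
  row 0: 1 empty cell -> not full
  row 1: 0 empty cells -> FULL (clear)
  row 2: 2 empty cells -> not full
  row 3: 4 empty cells -> not full
  row 4: 0 empty cells -> FULL (clear)
  row 5: 5 empty cells -> not full
  row 6: 0 empty cells -> FULL (clear)
  row 7: 4 empty cells -> not full
  row 8: 3 empty cells -> not full
  row 9: 0 empty cells -> FULL (clear)
  row 10: 6 empty cells -> not full
  row 11: 2 empty cells -> not full
Total rows cleared: 4

Answer: 4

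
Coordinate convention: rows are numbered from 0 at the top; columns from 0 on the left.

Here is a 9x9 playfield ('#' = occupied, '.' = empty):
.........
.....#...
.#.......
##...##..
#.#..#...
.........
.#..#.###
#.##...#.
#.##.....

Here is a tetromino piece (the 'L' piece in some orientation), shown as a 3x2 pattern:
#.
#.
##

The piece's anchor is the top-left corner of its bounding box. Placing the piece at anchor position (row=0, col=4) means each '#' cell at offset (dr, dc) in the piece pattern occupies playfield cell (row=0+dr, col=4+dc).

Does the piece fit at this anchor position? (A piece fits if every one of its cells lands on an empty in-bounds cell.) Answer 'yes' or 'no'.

Check each piece cell at anchor (0, 4):
  offset (0,0) -> (0,4): empty -> OK
  offset (1,0) -> (1,4): empty -> OK
  offset (2,0) -> (2,4): empty -> OK
  offset (2,1) -> (2,5): empty -> OK
All cells valid: yes

Answer: yes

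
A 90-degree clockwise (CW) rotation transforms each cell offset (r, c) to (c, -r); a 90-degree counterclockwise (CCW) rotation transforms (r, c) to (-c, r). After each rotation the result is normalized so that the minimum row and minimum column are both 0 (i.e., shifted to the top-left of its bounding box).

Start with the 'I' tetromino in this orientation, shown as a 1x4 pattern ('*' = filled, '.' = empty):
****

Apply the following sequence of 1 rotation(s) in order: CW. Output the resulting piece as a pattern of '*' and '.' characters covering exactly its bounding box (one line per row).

Answer: *
*
*
*

Derivation:
Start:
****
After rotation 1 (CW):
*
*
*
*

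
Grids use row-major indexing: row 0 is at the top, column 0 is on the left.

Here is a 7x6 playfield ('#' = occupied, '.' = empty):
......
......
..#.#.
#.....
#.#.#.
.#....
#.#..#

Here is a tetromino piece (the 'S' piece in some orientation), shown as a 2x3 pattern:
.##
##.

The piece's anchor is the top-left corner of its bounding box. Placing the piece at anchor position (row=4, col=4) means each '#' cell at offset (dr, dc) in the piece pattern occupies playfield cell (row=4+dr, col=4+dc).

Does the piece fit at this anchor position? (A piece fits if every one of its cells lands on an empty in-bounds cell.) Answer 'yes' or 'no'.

Check each piece cell at anchor (4, 4):
  offset (0,1) -> (4,5): empty -> OK
  offset (0,2) -> (4,6): out of bounds -> FAIL
  offset (1,0) -> (5,4): empty -> OK
  offset (1,1) -> (5,5): empty -> OK
All cells valid: no

Answer: no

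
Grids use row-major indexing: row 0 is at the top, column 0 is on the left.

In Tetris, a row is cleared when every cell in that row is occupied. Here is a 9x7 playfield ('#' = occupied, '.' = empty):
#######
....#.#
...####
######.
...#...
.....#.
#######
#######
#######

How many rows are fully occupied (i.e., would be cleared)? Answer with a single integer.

Answer: 4

Derivation:
Check each row:
  row 0: 0 empty cells -> FULL (clear)
  row 1: 5 empty cells -> not full
  row 2: 3 empty cells -> not full
  row 3: 1 empty cell -> not full
  row 4: 6 empty cells -> not full
  row 5: 6 empty cells -> not full
  row 6: 0 empty cells -> FULL (clear)
  row 7: 0 empty cells -> FULL (clear)
  row 8: 0 empty cells -> FULL (clear)
Total rows cleared: 4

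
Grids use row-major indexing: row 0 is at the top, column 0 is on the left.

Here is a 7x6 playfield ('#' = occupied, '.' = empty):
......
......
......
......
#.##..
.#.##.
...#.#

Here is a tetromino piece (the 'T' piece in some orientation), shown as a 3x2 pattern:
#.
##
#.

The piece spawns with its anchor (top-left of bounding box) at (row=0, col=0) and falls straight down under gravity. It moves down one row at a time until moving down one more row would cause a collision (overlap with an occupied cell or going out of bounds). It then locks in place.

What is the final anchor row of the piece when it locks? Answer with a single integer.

Spawn at (row=0, col=0). Try each row:
  row 0: fits
  row 1: fits
  row 2: blocked -> lock at row 1

Answer: 1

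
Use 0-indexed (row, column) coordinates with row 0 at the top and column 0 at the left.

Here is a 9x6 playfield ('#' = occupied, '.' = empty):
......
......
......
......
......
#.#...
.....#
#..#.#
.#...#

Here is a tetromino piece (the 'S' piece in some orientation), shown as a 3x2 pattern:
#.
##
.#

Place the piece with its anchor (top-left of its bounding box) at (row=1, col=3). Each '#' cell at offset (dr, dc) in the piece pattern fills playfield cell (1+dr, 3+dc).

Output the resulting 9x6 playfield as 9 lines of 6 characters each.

Answer: ......
...#..
...##.
....#.
......
#.#...
.....#
#..#.#
.#...#

Derivation:
Fill (1+0,3+0) = (1,3)
Fill (1+1,3+0) = (2,3)
Fill (1+1,3+1) = (2,4)
Fill (1+2,3+1) = (3,4)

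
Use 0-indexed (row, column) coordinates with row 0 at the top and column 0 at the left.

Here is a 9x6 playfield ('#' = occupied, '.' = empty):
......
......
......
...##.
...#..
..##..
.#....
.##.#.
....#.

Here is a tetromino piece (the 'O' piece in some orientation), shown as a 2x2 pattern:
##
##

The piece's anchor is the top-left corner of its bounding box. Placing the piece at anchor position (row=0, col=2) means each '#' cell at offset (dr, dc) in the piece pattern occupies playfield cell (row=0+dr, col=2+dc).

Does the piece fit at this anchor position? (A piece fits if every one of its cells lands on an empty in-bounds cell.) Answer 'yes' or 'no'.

Check each piece cell at anchor (0, 2):
  offset (0,0) -> (0,2): empty -> OK
  offset (0,1) -> (0,3): empty -> OK
  offset (1,0) -> (1,2): empty -> OK
  offset (1,1) -> (1,3): empty -> OK
All cells valid: yes

Answer: yes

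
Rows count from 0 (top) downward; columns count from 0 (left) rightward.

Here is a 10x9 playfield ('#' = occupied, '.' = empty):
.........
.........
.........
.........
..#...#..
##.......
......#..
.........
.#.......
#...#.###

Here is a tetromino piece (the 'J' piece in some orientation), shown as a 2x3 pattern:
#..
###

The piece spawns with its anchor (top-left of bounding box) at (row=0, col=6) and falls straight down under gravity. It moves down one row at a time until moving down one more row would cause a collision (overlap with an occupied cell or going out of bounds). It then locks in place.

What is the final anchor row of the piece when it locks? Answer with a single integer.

Spawn at (row=0, col=6). Try each row:
  row 0: fits
  row 1: fits
  row 2: fits
  row 3: blocked -> lock at row 2

Answer: 2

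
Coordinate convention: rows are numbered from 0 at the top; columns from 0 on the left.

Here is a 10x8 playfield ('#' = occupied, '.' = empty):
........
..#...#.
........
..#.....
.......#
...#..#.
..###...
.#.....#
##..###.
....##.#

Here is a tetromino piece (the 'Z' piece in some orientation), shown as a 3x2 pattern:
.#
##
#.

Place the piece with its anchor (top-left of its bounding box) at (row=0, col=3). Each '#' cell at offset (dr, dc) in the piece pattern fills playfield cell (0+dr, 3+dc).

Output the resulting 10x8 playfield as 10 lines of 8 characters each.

Answer: ....#...
..###.#.
...#....
..#.....
.......#
...#..#.
..###...
.#.....#
##..###.
....##.#

Derivation:
Fill (0+0,3+1) = (0,4)
Fill (0+1,3+0) = (1,3)
Fill (0+1,3+1) = (1,4)
Fill (0+2,3+0) = (2,3)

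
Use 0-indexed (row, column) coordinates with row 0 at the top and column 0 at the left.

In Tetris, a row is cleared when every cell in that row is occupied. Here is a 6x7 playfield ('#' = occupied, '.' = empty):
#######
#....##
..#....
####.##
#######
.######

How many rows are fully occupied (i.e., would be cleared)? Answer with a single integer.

Check each row:
  row 0: 0 empty cells -> FULL (clear)
  row 1: 4 empty cells -> not full
  row 2: 6 empty cells -> not full
  row 3: 1 empty cell -> not full
  row 4: 0 empty cells -> FULL (clear)
  row 5: 1 empty cell -> not full
Total rows cleared: 2

Answer: 2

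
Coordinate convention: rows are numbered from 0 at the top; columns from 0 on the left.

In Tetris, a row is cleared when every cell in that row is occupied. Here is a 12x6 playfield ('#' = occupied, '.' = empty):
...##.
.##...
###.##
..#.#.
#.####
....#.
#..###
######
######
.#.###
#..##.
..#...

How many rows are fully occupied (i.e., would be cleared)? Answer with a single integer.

Check each row:
  row 0: 4 empty cells -> not full
  row 1: 4 empty cells -> not full
  row 2: 1 empty cell -> not full
  row 3: 4 empty cells -> not full
  row 4: 1 empty cell -> not full
  row 5: 5 empty cells -> not full
  row 6: 2 empty cells -> not full
  row 7: 0 empty cells -> FULL (clear)
  row 8: 0 empty cells -> FULL (clear)
  row 9: 2 empty cells -> not full
  row 10: 3 empty cells -> not full
  row 11: 5 empty cells -> not full
Total rows cleared: 2

Answer: 2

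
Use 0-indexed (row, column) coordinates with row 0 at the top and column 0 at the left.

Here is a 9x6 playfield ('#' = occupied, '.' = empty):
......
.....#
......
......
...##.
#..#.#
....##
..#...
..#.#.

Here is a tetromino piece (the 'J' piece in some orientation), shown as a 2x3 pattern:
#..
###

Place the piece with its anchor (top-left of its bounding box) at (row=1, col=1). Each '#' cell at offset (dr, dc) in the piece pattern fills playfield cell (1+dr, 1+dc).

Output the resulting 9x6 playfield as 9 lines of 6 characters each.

Fill (1+0,1+0) = (1,1)
Fill (1+1,1+0) = (2,1)
Fill (1+1,1+1) = (2,2)
Fill (1+1,1+2) = (2,3)

Answer: ......
.#...#
.###..
......
...##.
#..#.#
....##
..#...
..#.#.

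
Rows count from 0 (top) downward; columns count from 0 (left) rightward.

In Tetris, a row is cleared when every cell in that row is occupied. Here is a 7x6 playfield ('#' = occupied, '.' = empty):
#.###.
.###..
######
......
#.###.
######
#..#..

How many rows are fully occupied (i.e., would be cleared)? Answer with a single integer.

Check each row:
  row 0: 2 empty cells -> not full
  row 1: 3 empty cells -> not full
  row 2: 0 empty cells -> FULL (clear)
  row 3: 6 empty cells -> not full
  row 4: 2 empty cells -> not full
  row 5: 0 empty cells -> FULL (clear)
  row 6: 4 empty cells -> not full
Total rows cleared: 2

Answer: 2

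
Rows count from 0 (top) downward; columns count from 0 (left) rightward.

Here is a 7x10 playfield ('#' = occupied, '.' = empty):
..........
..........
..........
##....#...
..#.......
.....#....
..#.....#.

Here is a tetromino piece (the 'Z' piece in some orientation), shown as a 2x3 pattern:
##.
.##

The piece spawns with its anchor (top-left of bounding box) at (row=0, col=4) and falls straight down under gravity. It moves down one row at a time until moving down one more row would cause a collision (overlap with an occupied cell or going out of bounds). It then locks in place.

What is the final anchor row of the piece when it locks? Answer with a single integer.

Answer: 1

Derivation:
Spawn at (row=0, col=4). Try each row:
  row 0: fits
  row 1: fits
  row 2: blocked -> lock at row 1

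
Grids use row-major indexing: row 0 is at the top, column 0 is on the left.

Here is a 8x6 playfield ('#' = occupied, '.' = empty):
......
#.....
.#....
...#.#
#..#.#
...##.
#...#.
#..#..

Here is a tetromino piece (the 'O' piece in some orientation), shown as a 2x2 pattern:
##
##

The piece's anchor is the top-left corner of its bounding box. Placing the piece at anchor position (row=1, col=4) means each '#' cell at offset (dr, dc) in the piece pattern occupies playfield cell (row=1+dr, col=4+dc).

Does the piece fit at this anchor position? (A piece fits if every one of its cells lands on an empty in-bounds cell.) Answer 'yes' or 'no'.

Answer: yes

Derivation:
Check each piece cell at anchor (1, 4):
  offset (0,0) -> (1,4): empty -> OK
  offset (0,1) -> (1,5): empty -> OK
  offset (1,0) -> (2,4): empty -> OK
  offset (1,1) -> (2,5): empty -> OK
All cells valid: yes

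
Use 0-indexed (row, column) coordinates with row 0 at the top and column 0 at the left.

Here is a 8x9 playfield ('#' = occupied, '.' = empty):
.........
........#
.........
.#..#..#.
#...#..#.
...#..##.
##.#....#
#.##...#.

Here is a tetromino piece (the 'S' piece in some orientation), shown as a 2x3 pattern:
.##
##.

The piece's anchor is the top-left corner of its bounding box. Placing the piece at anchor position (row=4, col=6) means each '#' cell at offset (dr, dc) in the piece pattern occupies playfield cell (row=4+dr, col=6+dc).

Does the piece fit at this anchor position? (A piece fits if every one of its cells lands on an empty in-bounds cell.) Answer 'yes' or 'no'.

Check each piece cell at anchor (4, 6):
  offset (0,1) -> (4,7): occupied ('#') -> FAIL
  offset (0,2) -> (4,8): empty -> OK
  offset (1,0) -> (5,6): occupied ('#') -> FAIL
  offset (1,1) -> (5,7): occupied ('#') -> FAIL
All cells valid: no

Answer: no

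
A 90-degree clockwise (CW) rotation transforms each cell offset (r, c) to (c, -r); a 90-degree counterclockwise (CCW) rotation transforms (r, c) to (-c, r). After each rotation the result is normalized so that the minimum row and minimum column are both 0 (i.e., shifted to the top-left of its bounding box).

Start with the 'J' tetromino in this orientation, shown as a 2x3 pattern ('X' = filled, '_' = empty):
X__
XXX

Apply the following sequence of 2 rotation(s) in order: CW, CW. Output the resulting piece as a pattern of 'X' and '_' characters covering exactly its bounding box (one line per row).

Answer: XXX
__X

Derivation:
Start:
X__
XXX
After rotation 1 (CW):
XX
X_
X_
After rotation 2 (CW):
XXX
__X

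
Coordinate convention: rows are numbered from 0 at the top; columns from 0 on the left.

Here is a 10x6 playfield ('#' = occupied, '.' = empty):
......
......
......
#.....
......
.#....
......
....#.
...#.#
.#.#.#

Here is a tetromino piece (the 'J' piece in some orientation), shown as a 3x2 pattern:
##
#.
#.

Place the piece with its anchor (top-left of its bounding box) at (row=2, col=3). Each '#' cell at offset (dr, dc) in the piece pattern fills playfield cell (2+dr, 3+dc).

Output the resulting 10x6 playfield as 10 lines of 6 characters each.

Fill (2+0,3+0) = (2,3)
Fill (2+0,3+1) = (2,4)
Fill (2+1,3+0) = (3,3)
Fill (2+2,3+0) = (4,3)

Answer: ......
......
...##.
#..#..
...#..
.#....
......
....#.
...#.#
.#.#.#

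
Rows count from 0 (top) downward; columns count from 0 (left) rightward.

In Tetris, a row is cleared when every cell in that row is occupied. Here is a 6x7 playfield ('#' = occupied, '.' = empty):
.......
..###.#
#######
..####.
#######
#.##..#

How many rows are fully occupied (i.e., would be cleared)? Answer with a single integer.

Check each row:
  row 0: 7 empty cells -> not full
  row 1: 3 empty cells -> not full
  row 2: 0 empty cells -> FULL (clear)
  row 3: 3 empty cells -> not full
  row 4: 0 empty cells -> FULL (clear)
  row 5: 3 empty cells -> not full
Total rows cleared: 2

Answer: 2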